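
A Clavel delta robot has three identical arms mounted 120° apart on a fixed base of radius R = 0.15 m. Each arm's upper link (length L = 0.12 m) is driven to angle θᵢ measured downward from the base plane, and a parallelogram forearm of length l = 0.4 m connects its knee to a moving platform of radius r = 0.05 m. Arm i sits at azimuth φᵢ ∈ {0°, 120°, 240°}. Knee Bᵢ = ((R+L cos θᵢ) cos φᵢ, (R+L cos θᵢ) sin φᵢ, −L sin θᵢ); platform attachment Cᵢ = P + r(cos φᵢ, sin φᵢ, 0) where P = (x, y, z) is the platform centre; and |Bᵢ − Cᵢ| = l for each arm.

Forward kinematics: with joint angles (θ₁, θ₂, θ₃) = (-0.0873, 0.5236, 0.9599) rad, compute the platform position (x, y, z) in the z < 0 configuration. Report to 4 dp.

(0.1202, 0.0615, -0.3721)

S1 = (0.2195·cos0.0°, 0.2195·sin0.0°, 0.0105) = (0.2195, 0.0000, 0.0105)
φ2=120.0°: virtual centre (-0.1020, 0.1766, -0.0600), radius l
arm 3 at φ=240.0°: e+L cos θ3 = 0.1688;  S3 = (-0.0844, -0.1462, -0.0983)
eliminate P² terms by subtracting sphere 1 from 2 and 3
[-0.6430 0.3532 -0.1409]·P = -0.0031;  [-0.6079 -0.2924 -0.2175]·P = -0.0101
det = 0.4028;  x = 0.0112+-0.2931z,  y = 0.0115+-0.1346z
quadratic in z: (1.1040)z²+(0.0981)z+(-0.1163)=0, √Δ=0.7234 → z ∈ {-0.3721, 0.2832}; z = -0.3721 (taking z<0)
x = 0.1202, y = 0.0615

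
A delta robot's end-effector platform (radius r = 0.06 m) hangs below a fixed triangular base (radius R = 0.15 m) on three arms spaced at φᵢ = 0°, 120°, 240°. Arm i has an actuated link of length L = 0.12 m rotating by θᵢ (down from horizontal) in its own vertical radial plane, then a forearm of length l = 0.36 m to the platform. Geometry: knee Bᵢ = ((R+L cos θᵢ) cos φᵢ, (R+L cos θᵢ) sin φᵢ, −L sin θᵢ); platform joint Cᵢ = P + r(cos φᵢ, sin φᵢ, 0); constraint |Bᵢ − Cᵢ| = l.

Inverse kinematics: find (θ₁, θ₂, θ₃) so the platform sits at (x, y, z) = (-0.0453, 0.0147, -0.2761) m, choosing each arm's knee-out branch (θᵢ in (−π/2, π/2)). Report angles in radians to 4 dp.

φ1=0.0° → target in arm frame (-0.0453, 0.0147)
  A=0.1353, B=-0.2761, C=(l²−L²−A²−y'²−z²)/(2L)=0.0852
  √(A²+B²)=0.3075;  θ1 = -1.1151+1.2900 ≈ 0.1749
arm 2 (φ=120.0°): x'=0.0354, y'=0.0319
  A=0.0546, B=-0.2761, C=(l²−L²−A²−y'²−z²)/(2L)=0.1457
  θ2 = atan2(B,A) + arccos(C/0.2815) = -0.3488
φ3=240.0° → target in arm frame (0.0099, -0.0466)
  A cos θ + B sin θ = C:  0.0801·cos θ + -0.2761·sin θ = 0.1266
  θ3 = atan2(B,A) + arccos(C/0.2875) = -0.1738

θ₁ = 0.1749, θ₂ = -0.3488, θ₃ = -0.1738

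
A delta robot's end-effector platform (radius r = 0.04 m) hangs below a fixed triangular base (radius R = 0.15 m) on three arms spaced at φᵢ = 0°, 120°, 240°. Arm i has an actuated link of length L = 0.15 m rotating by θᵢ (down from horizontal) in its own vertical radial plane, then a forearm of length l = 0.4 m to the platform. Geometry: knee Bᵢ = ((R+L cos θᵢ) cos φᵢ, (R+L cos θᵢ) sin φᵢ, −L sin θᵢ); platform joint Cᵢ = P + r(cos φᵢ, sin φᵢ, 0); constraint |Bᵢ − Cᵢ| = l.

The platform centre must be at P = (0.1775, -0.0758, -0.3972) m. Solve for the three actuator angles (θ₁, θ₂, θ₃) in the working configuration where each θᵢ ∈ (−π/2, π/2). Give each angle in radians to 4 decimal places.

θ₁ = 0.0874, θ₂ = 1.3964, θ₃ = 0.9599

arm 1 (φ=0.0°): x'=0.1775, y'=-0.0758
  e−x'=-0.0675;  (l²−L²−(e−x')²−y'²−z²)/2L = -0.1019
  √(A²+B²)=0.4029;  θ1 = -1.7391+1.8265 ≈ 0.0874
φ2=120.0° → target in arm frame (-0.1544, -0.1158)
  A=0.2644, B=-0.3972, C=(l²−L²−A²−y'²−z²)/(2L)=-0.3453
  √(A²+B²)=0.4772;  θ2 = -0.9835+2.3799 ≈ 1.3964
φ3=240.0° → target in arm frame (-0.0231, 0.1916)
  A cos θ + B sin θ = C:  0.1331·cos θ + -0.3972·sin θ = -0.2490
  θ3 = atan2(B,A) + arccos(C/0.4189) = 0.9599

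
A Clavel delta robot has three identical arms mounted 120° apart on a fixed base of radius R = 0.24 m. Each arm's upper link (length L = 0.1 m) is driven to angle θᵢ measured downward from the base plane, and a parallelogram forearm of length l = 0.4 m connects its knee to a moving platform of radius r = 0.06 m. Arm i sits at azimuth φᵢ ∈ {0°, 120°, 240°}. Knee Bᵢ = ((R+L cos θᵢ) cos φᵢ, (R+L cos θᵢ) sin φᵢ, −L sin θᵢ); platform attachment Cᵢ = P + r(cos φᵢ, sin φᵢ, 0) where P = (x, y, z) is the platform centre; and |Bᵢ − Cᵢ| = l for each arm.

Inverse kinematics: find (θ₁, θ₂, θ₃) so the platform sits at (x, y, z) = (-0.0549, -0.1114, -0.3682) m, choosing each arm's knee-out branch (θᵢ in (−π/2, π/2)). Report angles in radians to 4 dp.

θ₁ = 1.2221, θ₂ = 1.3091, θ₃ = 0.0000

rotate P by −φ1: (-0.0549, -0.1114, -0.3682)
  A cos θ + B sin θ = C:  0.2349·cos θ + -0.3682·sin θ = -0.2658
  γ=atan2(-0.3682,0.2349)=-1.0029;  ψ=arccos(-0.6086)=2.2251;  θ1=γ+ψ≈1.2221
rotate P by −φ2: (-0.0690, 0.1032, -0.3682)
  A=0.2490, B=-0.3682, C=(l²−L²−A²−y'²−z²)/(2L)=-0.2912
  √(A²+B²)=0.4445;  θ2 = -0.9761+2.2852 ≈ 1.3091
φ3=240.0° → target in arm frame (0.1239, 0.0082)
  e−x'=0.0561;  (l²−L²−(e−x')²−y'²−z²)/2L = 0.0561
  θ3 = atan2(B,A) + arccos(C/0.3724) = 0.0000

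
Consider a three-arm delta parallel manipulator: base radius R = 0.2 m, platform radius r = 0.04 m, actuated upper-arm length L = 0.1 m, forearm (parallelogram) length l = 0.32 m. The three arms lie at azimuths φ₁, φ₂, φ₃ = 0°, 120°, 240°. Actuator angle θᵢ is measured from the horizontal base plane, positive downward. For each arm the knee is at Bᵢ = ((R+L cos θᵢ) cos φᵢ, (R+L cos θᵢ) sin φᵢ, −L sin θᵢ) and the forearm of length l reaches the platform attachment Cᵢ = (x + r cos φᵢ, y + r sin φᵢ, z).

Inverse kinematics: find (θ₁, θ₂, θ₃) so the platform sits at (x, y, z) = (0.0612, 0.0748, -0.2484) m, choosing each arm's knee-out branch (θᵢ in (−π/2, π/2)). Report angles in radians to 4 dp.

θ₁ = 0.0875, θ₂ = 0.3484, θ₃ = 1.3089

φ1=0.0° → target in arm frame (0.0612, 0.0748)
  A=0.0988, B=-0.2484, C=(l²−L²−A²−y'²−z²)/(2L)=0.0767
  γ=atan2(-0.2484,0.0988)=-1.1922;  ψ=arccos(0.2869)=1.2798;  θ1=γ+ψ≈0.0875
arm 2 (φ=120.0°): x'=0.0342, y'=-0.0904
  e−x'=0.1258;  (l²−L²−(e−x')²−y'²−z²)/2L = 0.0335
  γ=atan2(-0.2484,0.1258)=-1.1019;  ψ=arccos(0.1202)=1.4503;  θ2=γ+ψ≈0.3484
φ3=240.0° → target in arm frame (-0.0954, 0.0156)
  e−x'=0.2554;  (l²−L²−(e−x')²−y'²−z²)/2L = -0.1738
  √(A²+B²)=0.3563;  θ3 = -0.7715+2.0805 ≈ 1.3089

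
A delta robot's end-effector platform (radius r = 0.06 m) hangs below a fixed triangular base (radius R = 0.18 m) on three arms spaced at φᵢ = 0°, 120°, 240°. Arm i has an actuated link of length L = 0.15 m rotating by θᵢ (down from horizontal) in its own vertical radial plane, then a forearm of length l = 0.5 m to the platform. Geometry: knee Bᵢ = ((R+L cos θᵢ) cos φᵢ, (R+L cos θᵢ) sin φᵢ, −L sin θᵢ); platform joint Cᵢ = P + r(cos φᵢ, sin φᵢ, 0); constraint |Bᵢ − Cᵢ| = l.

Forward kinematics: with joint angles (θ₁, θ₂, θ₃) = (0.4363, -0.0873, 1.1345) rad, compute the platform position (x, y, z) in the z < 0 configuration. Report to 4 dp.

O1 = (0.2559·cos0.0°, 0.2559·sin0.0°, -0.0634) = (0.2559, 0.0000, -0.0634)
arm 2 at φ=120.0°: e+L cos θ2 = 0.2694;  O2 = (-0.1347, 0.2333, 0.0131)
φ3=240.0°: virtual centre (-0.0917, -0.1588, -0.1359), radius l
subtract pairs → two planes through P
linear system: -0.7813x+0.4667y = 0.0032−0.1529z; -0.6953x+-0.3176y = -0.0174−-0.1451z
det = 0.5726;  x = 0.0124+-0.0334z,  y = 0.0277+-0.3837z
into |P−O₁|² = l²: 1.1483z² + 0.1218z + -0.1859 = 0;  Δ = 0.8687;  z = -0.4589 or 0.3528 → z<0 root = -0.4589
x = 0.0277, y = 0.2038

(0.0277, 0.2038, -0.4589)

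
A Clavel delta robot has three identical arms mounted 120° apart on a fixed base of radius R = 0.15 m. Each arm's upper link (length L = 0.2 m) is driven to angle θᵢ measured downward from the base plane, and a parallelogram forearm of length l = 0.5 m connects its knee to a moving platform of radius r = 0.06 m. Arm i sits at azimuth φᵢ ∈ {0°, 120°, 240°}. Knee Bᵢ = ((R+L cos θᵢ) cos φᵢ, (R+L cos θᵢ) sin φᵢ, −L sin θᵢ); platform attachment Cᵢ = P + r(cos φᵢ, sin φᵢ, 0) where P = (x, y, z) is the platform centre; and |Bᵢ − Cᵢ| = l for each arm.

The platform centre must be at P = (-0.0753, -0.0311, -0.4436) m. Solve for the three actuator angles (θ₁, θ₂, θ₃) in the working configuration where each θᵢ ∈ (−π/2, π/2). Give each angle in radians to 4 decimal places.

rotate P by −φ1: (-0.0753, -0.0311, -0.4436)
  A cos θ + B sin θ = C:  0.1653·cos θ + -0.4436·sin θ = -0.0377
  θ1 = atan2(B,A) + arccos(C/0.4734) = 0.4364
arm 2 (φ=120.0°): x'=0.0107, y'=0.0808
  e−x'=0.0793;  (l²−L²−(e−x')²−y'²−z²)/2L = 0.0010
  θ2 = atan2(B,A) + arccos(C/0.4506) = 0.1746
arm 3 (φ=240.0°): x'=0.0646, y'=-0.0497
  A=0.0254, B=-0.4436, C=(l²−L²−A²−y'²−z²)/(2L)=0.0253
  √(A²+B²)=0.4443;  θ3 = -1.5136+1.5139 ≈ 0.0003

θ₁ = 0.4364, θ₂ = 0.1746, θ₃ = 0.0003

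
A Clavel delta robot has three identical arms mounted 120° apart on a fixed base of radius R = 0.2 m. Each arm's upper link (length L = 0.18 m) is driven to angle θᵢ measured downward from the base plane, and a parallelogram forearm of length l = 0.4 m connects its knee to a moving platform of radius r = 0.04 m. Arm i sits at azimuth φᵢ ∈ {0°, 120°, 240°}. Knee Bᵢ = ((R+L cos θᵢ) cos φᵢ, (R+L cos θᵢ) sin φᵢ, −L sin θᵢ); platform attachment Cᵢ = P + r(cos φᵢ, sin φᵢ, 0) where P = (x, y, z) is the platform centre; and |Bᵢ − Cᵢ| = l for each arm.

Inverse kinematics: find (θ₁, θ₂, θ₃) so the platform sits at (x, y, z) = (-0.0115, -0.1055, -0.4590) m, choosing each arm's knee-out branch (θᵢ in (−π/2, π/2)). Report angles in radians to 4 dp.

φ1=0.0° → target in arm frame (-0.0115, -0.1055)
  e−x'=0.1715;  (l²−L²−(e−x')²−y'²−z²)/2L = -0.3434
  γ=atan2(-0.4590,0.1715)=-1.2132;  ψ=arccos(-0.7008)=2.3473;  θ1=γ+ψ≈1.1341
rotate P by −φ2: (-0.0856, 0.0627, -0.4590)
  A cos θ + B sin θ = C:  0.2456·cos θ + -0.4590·sin θ = -0.4093
  γ=atan2(-0.4590,0.2456)=-1.0795;  ψ=arccos(-0.7862)=2.4754;  θ2=γ+ψ≈1.3960
arm 3 (φ=240.0°): x'=0.0971, y'=0.0428
  A cos θ + B sin θ = C:  0.0629·cos θ + -0.4590·sin θ = -0.2469
  γ=atan2(-0.4590,0.0629)=-1.4346;  ψ=arccos(-0.5328)=2.1327;  θ3=γ+ψ≈0.6981

θ₁ = 1.1341, θ₂ = 1.3960, θ₃ = 0.6981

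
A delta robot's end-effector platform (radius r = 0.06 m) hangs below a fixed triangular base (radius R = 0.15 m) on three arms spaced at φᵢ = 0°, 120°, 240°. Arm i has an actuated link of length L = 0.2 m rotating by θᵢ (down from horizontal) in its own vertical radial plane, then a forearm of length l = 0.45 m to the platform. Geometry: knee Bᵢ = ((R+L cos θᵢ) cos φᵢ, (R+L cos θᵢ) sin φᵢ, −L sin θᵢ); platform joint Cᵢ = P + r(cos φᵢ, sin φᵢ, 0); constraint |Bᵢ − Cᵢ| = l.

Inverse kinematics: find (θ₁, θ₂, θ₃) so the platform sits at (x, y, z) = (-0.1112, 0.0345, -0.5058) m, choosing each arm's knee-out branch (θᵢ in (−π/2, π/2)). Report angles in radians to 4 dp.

θ₁ = 1.0474, θ₂ = 0.5237, θ₃ = 0.6982

arm 1 (φ=0.0°): x'=-0.1112, y'=0.0345
  e−x'=0.2012;  (l²−L²−(e−x')²−y'²−z²)/2L = -0.3375
  √(A²+B²)=0.5443;  θ1 = -1.1922+2.2396 ≈ 1.0474
arm 2 (φ=120.0°): x'=0.0855, y'=0.0791
  A cos θ + B sin θ = C:  0.0045·cos θ + -0.5058·sin θ = -0.2490
  √(A²+B²)=0.5058;  θ2 = -1.5619+2.0855 ≈ 0.5237
φ3=240.0° → target in arm frame (0.0257, -0.1136)
  e−x'=0.0643;  (l²−L²−(e−x')²−y'²−z²)/2L = -0.2759
  γ=atan2(-0.5058,0.0643)=-1.4444;  ψ=arccos(-0.5411)=2.1426;  θ3=γ+ψ≈0.6982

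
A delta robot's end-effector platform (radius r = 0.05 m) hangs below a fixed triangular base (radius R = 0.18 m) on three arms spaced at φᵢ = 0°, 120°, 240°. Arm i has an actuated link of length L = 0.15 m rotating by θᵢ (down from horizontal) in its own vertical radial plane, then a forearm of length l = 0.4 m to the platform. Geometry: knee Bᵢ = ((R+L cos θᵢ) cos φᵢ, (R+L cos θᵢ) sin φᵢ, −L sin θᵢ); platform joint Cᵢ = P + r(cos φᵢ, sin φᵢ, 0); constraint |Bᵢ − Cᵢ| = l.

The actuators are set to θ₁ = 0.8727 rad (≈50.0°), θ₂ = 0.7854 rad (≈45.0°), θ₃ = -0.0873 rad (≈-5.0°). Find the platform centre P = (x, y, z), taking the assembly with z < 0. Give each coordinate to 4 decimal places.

φ1=0.0°: virtual centre (0.2264, 0.0000, -0.1149), radius l
arm 2 at φ=120.0°: e+L cos θ2 = 0.2361;  centre 2 = (-0.1180, 0.2044, -0.1061)
centre 3 = (0.2794·cos240.0°, 0.2794·sin240.0°, 0.0131) = (-0.1397, -0.2420, 0.0131)
eliminate P² terms by subtracting sphere 1 from 2 and 3
[-0.6889 0.4089 0.0177]·P = 0.0025;  [-0.7323 -0.4840 0.2560]·P = 0.0138
det = 0.6328;  x = -0.0108+0.1789z,  y = -0.0121+0.2582z
quadratic in z: (1.0987)z²+(0.1387)z+(-0.0904)=0, √Δ=0.6453 → z ∈ {-0.3568, 0.2305}; z = -0.3568 (taking z<0)
x = -0.0747, y = -0.1042

(-0.0747, -0.1042, -0.3568)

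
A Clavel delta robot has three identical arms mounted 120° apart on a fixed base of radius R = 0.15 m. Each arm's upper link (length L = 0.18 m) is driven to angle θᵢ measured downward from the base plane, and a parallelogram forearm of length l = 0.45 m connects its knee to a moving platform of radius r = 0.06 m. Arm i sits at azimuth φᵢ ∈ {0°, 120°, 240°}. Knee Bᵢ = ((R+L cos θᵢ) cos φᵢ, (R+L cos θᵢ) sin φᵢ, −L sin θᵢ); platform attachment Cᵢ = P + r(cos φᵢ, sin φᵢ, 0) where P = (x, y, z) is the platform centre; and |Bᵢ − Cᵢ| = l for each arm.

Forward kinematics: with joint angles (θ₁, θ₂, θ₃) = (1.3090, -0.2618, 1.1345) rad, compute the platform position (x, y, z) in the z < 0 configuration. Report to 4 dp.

arm 1 at φ=0.0°: ρ1 = 0.1366;  O1 = (0.1366, 0.0000, -0.1739)
O2 = (0.2639·cos120.0°, 0.2639·sin120.0°, 0.0466) = (-0.1319, 0.2285, 0.0466)
φ3=240.0°: virtual centre (-0.0830, -0.1438, -0.1631), radius l
|O₂|²−|O₁|² = 0.0229;  |O₃|²−|O₁|² = 0.0053
linear system: -0.5370x+0.4570y = 0.0229−0.4409z; -0.4392x+-0.2876y = 0.0053−0.0215z
det = 0.3552;  x = -0.0254+0.3846z,  y = 0.0203+-0.5128z
sphere 1 gives Az²+Bz+C=0 with A=1.4109, B=0.2023, C=-0.1456;  B²−4AC=0.8628;  roots -0.4009, 0.2575;  negative root z = -0.4009
x = -0.1796, y = 0.2259

(-0.1796, 0.2259, -0.4009)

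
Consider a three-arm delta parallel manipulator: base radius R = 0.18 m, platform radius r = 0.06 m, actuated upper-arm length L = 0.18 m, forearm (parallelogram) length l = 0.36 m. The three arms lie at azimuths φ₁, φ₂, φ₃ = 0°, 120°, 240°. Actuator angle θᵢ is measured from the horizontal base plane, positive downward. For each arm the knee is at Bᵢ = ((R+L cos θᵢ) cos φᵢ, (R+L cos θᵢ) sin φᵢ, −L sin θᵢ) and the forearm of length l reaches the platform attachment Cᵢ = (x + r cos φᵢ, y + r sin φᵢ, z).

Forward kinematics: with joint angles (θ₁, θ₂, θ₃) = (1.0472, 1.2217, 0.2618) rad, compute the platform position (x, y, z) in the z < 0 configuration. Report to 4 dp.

centre 1 = (0.2100·cos0.0°, 0.2100·sin0.0°, -0.1559) = (0.2100, 0.0000, -0.1559)
φ2=120.0°: virtual centre (-0.0908, 0.1572, -0.1691), radius l
centre 3 = (0.2939·cos240.0°, 0.2939·sin240.0°, -0.0466) = (-0.1469, -0.2545, -0.0466)
subtract pairs → two planes through P
plane₁₂: -0.6016x+0.3145y+-0.0265z = -0.0068
det = 0.5307;  x = -0.0054+0.1041z,  y = -0.0320+0.2835z
quadratic in z: (1.0912)z²+(0.2488)z+(-0.0579)=0, √Δ=0.5609 → z ∈ {-0.3710, 0.1430}; z = -0.3710 (taking z<0)
x = -0.0440, y = -0.1372

(-0.0440, -0.1372, -0.3710)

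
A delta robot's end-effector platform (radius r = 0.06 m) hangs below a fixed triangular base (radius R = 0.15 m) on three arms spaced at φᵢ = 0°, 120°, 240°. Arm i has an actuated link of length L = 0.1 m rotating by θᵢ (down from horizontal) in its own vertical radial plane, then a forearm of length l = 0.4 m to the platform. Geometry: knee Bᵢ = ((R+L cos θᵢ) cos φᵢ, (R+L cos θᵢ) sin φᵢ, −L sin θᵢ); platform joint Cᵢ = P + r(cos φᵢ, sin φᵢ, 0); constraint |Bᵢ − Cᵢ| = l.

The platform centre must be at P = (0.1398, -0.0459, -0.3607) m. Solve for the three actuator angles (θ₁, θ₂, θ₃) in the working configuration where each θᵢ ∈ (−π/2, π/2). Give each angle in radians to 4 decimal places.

θ₁ = -0.3490, θ₂ = 0.8726, θ₃ = 0.5239

arm 1 (φ=0.0°): x'=0.1398, y'=-0.0459
  A=-0.0498, B=-0.3607, C=(l²−L²−A²−y'²−z²)/(2L)=0.0765
  γ=atan2(-0.3607,-0.0498)=-1.7080;  ψ=arccos(0.2102)=1.3590;  θ1=γ+ψ≈-0.3490
φ2=120.0° → target in arm frame (-0.1097, -0.0981)
  A cos θ + B sin θ = C:  0.1997·cos θ + -0.3607·sin θ = -0.1480
  γ=atan2(-0.3607,0.1997)=-1.0653;  ψ=arccos(-0.3589)=1.9379;  θ2=γ+ψ≈0.8726
φ3=240.0° → target in arm frame (-0.0301, 0.1440)
  A=0.1201, B=-0.3607, C=(l²−L²−A²−y'²−z²)/(2L)=-0.0764
  γ=atan2(-0.3607,0.1201)=-1.2493;  ψ=arccos(-0.2010)=1.7732;  θ3=γ+ψ≈0.5239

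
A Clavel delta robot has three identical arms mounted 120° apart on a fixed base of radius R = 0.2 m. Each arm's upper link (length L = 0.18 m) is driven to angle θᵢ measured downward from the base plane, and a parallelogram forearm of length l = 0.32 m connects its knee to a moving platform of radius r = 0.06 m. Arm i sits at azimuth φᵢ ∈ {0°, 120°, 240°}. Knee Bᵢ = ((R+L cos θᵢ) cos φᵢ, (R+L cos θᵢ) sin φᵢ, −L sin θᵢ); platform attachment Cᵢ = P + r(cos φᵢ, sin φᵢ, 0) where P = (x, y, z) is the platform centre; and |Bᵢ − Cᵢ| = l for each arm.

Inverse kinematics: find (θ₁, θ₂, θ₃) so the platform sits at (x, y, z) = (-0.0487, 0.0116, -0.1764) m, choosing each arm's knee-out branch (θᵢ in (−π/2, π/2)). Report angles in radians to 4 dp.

rotate P by −φ1: (-0.0487, 0.0116, -0.1764)
  e−x'=0.1887;  (l²−L²−(e−x')²−y'²−z²)/2L = 0.0087
  γ=atan2(-0.1764,0.1887)=-0.7517;  ψ=arccos(0.0338)=1.5370;  θ1=γ+ψ≈0.7853
rotate P by −φ2: (0.0344, 0.0364, -0.1764)
  e−x'=0.1056;  (l²−L²−(e−x')²−y'²−z²)/2L = 0.0734
  √(A²+B²)=0.2056;  θ2 = -1.0314+1.2060 ≈ 0.1746
rotate P by −φ3: (0.0143, -0.0480, -0.1764)
  e−x'=0.1257;  (l²−L²−(e−x')²−y'²−z²)/2L = 0.0577
  θ3 = atan2(B,A) + arccos(C/0.2166) = 0.3493

θ₁ = 0.7853, θ₂ = 0.1746, θ₃ = 0.3493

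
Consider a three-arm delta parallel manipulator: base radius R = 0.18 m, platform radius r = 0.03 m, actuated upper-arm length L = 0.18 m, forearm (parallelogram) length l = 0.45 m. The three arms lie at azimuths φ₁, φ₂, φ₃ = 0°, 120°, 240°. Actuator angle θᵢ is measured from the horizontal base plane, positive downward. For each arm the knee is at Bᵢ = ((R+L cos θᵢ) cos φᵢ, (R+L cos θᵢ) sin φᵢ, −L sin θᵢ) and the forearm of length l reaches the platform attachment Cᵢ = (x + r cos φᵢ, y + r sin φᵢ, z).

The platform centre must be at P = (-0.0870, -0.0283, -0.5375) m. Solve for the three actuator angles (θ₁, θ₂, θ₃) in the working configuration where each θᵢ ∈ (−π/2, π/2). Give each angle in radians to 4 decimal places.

φ1=0.0° → target in arm frame (-0.0870, -0.0283)
  A cos θ + B sin θ = C:  0.2370·cos θ + -0.5375·sin θ = -0.4883
  θ1 = atan2(B,A) + arccos(C/0.5874) = 1.3965
φ2=120.0° → target in arm frame (0.0190, 0.0895)
  A=0.1310, B=-0.5375, C=(l²−L²−A²−y'²−z²)/(2L)=-0.3999
  γ=atan2(-0.5375,0.1310)=-1.3317;  ψ=arccos(-0.7229)=2.3788;  θ2=γ+ψ≈1.0471
arm 3 (φ=240.0°): x'=0.0680, y'=-0.0612
  e−x'=0.0820;  (l²−L²−(e−x')²−y'²−z²)/2L = -0.3591
  √(A²+B²)=0.5437;  θ3 = -1.4194+2.2922 ≈ 0.8728

θ₁ = 1.3965, θ₂ = 1.0471, θ₃ = 0.8728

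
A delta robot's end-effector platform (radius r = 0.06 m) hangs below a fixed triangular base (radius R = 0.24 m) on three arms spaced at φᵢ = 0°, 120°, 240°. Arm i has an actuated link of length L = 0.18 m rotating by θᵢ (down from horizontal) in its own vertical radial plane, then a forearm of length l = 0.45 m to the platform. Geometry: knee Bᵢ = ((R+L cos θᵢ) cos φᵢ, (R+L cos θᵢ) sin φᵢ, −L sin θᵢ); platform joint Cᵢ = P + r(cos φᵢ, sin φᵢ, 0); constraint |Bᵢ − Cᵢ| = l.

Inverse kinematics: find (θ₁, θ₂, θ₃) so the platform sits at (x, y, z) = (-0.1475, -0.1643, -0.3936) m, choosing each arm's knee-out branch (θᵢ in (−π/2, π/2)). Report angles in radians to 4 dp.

θ₁ = 1.3963, θ₂ = 1.1347, θ₃ = -0.1743

φ1=0.0° → target in arm frame (-0.1475, -0.1643)
  A=0.3275, B=-0.3936, C=(l²−L²−A²−y'²−z²)/(2L)=-0.3308
  √(A²+B²)=0.5120;  θ1 = -0.8768+2.2731 ≈ 1.3963
arm 2 (φ=120.0°): x'=-0.0685, y'=0.2099
  A=0.2485, B=-0.3936, C=(l²−L²−A²−y'²−z²)/(2L)=-0.2518
  √(A²+B²)=0.4655;  θ2 = -1.0076+2.1423 ≈ 1.1347
arm 3 (φ=240.0°): x'=0.2160, y'=-0.0456
  A cos θ + B sin θ = C:  -0.0360·cos θ + -0.3936·sin θ = 0.0328
  √(A²+B²)=0.3952;  θ3 = -1.6621+1.4878 ≈ -0.1743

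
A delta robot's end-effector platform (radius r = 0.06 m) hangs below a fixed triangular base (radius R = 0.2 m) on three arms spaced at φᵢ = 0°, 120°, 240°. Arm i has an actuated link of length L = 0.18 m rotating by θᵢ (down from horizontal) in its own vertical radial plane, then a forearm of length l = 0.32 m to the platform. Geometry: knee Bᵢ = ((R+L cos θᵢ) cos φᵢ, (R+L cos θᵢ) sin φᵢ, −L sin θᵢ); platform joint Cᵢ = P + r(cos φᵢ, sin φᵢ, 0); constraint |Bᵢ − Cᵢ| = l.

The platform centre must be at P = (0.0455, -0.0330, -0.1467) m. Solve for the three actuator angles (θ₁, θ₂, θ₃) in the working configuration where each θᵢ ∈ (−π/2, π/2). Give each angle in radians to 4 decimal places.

θ₁ = -0.0866, θ₂ = 0.7855, θ₃ = 0.3487

φ1=0.0° → target in arm frame (0.0455, -0.0330)
  A cos θ + B sin θ = C:  0.0945·cos θ + -0.1467·sin θ = 0.1068
  θ1 = atan2(B,A) + arccos(C/0.1745) = -0.0866
φ2=120.0° → target in arm frame (-0.0513, -0.0229)
  A=0.1913, B=-0.1467, C=(l²−L²−A²−y'²−z²)/(2L)=0.0315
  γ=atan2(-0.1467,0.1913)=-0.6541;  ψ=arccos(0.1307)=1.4397;  θ2=γ+ψ≈0.7855
rotate P by −φ3: (0.0058, 0.0559, -0.1467)
  A cos θ + B sin θ = C:  0.1342·cos θ + -0.1467·sin θ = 0.0760
  θ3 = atan2(B,A) + arccos(C/0.1988) = 0.3487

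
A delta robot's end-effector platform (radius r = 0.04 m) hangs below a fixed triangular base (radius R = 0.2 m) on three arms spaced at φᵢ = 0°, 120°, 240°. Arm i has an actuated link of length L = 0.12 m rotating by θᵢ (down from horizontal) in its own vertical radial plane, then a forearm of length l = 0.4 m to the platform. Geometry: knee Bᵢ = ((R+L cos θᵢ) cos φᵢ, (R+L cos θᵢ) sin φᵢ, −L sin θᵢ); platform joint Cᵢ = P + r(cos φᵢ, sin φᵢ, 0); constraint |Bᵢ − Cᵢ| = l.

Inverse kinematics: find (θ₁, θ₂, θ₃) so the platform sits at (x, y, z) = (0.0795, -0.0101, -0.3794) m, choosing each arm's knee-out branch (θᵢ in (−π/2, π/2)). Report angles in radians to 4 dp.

arm 1 (φ=0.0°): x'=0.0795, y'=-0.0101
  A=0.0805, B=-0.3794, C=(l²−L²−A²−y'²−z²)/(2L)=-0.0205
  θ1 = atan2(B,A) + arccos(C/0.3878) = 0.2620
φ2=120.0° → target in arm frame (-0.0485, -0.0638)
  e−x'=0.2085;  (l²−L²−(e−x')²−y'²−z²)/2L = -0.1912
  θ2 = atan2(B,A) + arccos(C/0.4329) = 0.9599
rotate P by −φ3: (-0.0310, 0.0739, -0.3794)
  A cos θ + B sin θ = C:  0.1910·cos θ + -0.3794·sin θ = -0.1679
  θ3 = atan2(B,A) + arccos(C/0.4248) = 0.8727

θ₁ = 0.2620, θ₂ = 0.9599, θ₃ = 0.8727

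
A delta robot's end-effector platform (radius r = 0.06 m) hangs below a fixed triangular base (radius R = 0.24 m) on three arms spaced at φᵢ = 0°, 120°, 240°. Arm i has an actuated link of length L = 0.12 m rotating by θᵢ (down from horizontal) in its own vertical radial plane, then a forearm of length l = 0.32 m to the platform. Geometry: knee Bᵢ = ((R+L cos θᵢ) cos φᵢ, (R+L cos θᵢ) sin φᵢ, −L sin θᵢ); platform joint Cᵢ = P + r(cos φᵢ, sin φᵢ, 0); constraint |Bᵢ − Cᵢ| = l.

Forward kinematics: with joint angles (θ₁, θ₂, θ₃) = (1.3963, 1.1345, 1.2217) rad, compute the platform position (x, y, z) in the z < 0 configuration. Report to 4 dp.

(-0.0225, 0.0077, -0.3473)

arm 1 at φ=0.0°: ρ1 = 0.2008;  centre 1 = (0.2008, 0.0000, -0.1182)
arm 2 at φ=120.0°: ρ2 = 0.2307;  centre 2 = (-0.1154, 0.1998, -0.1088)
φ3=240.0°: virtual centre (-0.1105, -0.1914, -0.1128), radius l
|centre ₂|²−|centre ₁|² = 0.0108;  |centre ₃|²−|centre ₁|² = 0.0073
[-0.6324 0.3996 0.0188]·P = 0.0108;  [-0.6227 -0.3829 0.0108]·P = 0.0073
Cramer: x(z) = -0.0143+0.0235z;  y(z) = 0.0043-0.0099z
quadratic in z: (1.0007)z²+(0.2262)z+(-0.0421)=0, √Δ=0.4688 → z ∈ {-0.3473, 0.1212}; z = -0.3473 (taking z<0)
x = -0.0225, y = 0.0077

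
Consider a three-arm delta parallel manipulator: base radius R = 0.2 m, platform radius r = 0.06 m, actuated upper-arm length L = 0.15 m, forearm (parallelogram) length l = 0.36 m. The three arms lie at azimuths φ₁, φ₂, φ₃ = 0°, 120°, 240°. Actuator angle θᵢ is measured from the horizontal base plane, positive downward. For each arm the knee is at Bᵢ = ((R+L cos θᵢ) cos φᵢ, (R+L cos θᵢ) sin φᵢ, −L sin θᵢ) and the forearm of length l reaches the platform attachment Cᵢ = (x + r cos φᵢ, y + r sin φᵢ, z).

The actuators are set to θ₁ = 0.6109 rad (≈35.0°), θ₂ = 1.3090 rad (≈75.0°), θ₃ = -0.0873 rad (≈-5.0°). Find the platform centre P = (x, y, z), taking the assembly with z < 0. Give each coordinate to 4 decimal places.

(0.0145, -0.1552, -0.2954)

φ1=0.0°: virtual centre (0.2629, 0.0000, -0.0860), radius l
φ2=120.0°: virtual centre (-0.0894, 0.1549, -0.1449), radius l
arm 3 at φ=240.0°: (R−r)+L cos θ3 = 0.2894;  centre 3 = (-0.1447, -0.2507, 0.0131)
|centre ₂|²−|centre ₁|² = -0.0235;  |centre ₃|²−|centre ₁|² = 0.0074
[-0.7046 0.3097 -0.1177]·P = -0.0235;  [-0.8152 -0.5013 0.1982]·P = 0.0074
Cramer: x(z) = 0.0157+0.0040z;  y(z) = -0.0403+0.3890z
sphere 1 gives Az²+Bz+C=0 with A=1.1513, B=0.1388, C=-0.0595;  B²−4AC=0.2931;  roots -0.2954, 0.1749;  negative root z = -0.2954
x = 0.0145, y = -0.1552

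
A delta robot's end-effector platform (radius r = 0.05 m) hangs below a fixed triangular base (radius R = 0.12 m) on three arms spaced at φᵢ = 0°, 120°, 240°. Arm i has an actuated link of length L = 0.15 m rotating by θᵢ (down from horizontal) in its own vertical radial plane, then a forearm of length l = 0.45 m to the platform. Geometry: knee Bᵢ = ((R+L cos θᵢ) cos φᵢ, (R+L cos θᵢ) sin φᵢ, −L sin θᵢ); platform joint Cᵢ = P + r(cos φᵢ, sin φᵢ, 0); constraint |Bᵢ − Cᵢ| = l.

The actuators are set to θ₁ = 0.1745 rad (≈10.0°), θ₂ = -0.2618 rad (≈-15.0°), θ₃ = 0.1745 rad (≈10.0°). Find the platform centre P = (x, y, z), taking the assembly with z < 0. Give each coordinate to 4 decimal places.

(-0.0387, 0.0671, -0.3897)

arm 1 at φ=0.0°: e+L cos θ1 = 0.2177;  S1 = (0.2177, 0.0000, -0.0260)
S2 = (0.2149·cos120.0°, 0.2149·sin120.0°, 0.0388) = (-0.1074, 0.1861, 0.0388)
φ3=240.0°: virtual centre (-0.1089, -0.1886, -0.0260), radius l
eliminate P² terms by subtracting sphere 1 from 2 and 3
[-0.6503 0.3722 0.1297]·P = -0.0004;  [-0.6532 -0.3771 0.0000]·P = 0.0000
Cramer: x(z) = 0.0003+0.1002z;  y(z) = -0.0005-0.1735z
sphere 1 gives Az²+Bz+C=0 with A=1.0401, B=0.0087, C=-0.1546;  B²−4AC=0.6431;  roots -0.3897, 0.3813;  negative root z = -0.3897
x = -0.0387, y = 0.0671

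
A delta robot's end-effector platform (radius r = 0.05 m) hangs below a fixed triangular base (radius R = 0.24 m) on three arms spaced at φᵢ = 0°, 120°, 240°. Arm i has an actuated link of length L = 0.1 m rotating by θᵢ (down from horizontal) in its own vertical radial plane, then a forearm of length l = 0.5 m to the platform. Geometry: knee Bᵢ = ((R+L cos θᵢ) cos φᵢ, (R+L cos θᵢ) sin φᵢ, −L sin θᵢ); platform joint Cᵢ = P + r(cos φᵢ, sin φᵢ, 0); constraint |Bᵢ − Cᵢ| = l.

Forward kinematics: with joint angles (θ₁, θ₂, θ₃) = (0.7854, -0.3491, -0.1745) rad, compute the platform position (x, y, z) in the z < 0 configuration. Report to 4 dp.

(-0.1093, 0.0126, -0.4068)

arm 1 at φ=0.0°: (R−r)+L cos θ1 = 0.2607;  O1 = (0.2607, 0.0000, -0.0707)
φ2=120.0°: virtual centre (-0.1420, 0.2459, 0.0342), radius l
arm 3 at φ=240.0°: (R−r)+L cos θ3 = 0.2885;  O3 = (-0.1442, -0.2498, 0.0174)
subtract pairs → two planes through P
plane₁₂: -0.8054x+0.4918y+0.2098z = 0.0088
Cramer: x(z) = -0.0120+0.2391z;  y(z) = -0.0017-0.0351z
into |P−O₁|² = l²: 1.0584z² + 0.0111z + -0.1706 = 0;  Δ = 0.7225;  z = -0.4068 or 0.3963 → z<0 root = -0.4068
x = -0.1093, y = 0.0126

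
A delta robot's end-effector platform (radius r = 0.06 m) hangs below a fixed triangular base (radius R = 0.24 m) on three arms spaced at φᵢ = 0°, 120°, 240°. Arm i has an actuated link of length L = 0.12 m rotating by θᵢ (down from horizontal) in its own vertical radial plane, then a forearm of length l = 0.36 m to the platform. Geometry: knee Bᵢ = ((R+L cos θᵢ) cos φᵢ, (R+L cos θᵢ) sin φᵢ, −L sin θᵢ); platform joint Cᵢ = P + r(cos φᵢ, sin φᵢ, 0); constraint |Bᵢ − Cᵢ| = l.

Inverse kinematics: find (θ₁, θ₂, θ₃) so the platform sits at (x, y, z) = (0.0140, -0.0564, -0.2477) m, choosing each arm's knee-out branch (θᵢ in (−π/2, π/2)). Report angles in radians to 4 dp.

θ₁ = 0.2616, θ₂ = 0.7857, θ₃ = 0.0004

arm 1 (φ=0.0°): x'=0.0140, y'=-0.0564
  A=0.1660, B=-0.2477, C=(l²−L²−A²−y'²−z²)/(2L)=0.0963
  γ=atan2(-0.2477,0.1660)=-0.9804;  ψ=arccos(0.3229)=1.2420;  θ1=γ+ψ≈0.2616
φ2=120.0° → target in arm frame (-0.0558, 0.0161)
  A=0.2358, B=-0.2477, C=(l²−L²−A²−y'²−z²)/(2L)=-0.0085
  √(A²+B²)=0.3420;  θ2 = -0.8099+1.5956 ≈ 0.7857
arm 3 (φ=240.0°): x'=0.0418, y'=0.0403
  A=0.1382, B=-0.2477, C=(l²−L²−A²−y'²−z²)/(2L)=0.1380
  γ=atan2(-0.2477,0.1382)=-1.0620;  ψ=arccos(0.4867)=1.0625;  θ3=γ+ψ≈0.0004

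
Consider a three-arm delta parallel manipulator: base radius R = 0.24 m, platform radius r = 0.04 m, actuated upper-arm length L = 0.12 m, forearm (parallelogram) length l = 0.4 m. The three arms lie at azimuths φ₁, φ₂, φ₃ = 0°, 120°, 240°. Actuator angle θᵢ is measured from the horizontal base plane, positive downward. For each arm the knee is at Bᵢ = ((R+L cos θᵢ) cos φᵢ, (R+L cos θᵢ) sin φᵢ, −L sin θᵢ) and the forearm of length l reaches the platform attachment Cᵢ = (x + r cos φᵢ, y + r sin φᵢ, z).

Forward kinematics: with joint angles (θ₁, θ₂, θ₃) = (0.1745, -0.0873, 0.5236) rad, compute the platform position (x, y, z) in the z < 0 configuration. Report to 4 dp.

arm 1 at φ=0.0°: e+L cos θ1 = 0.3182;  S1 = (0.3182, 0.0000, -0.0208)
arm 2 at φ=120.0°: e+L cos θ2 = 0.3195;  S2 = (-0.1598, 0.2767, 0.0105)
S3 = (0.3039·cos240.0°, 0.3039·sin240.0°, -0.0600) = (-0.1520, -0.2632, -0.0600)
subtract pairs → two planes through P
[-0.9559 0.5535 0.0626]·P = 0.0005;  [-0.9403 -0.5264 -0.0783]·P = -0.0057
det = 1.0236;  x = 0.0028+-0.0102z,  y = 0.0058+-0.1306z
sphere 1 gives Az²+Bz+C=0 with A=1.0172, B=0.0466, C=-0.0601;  B²−4AC=0.2466;  roots -0.2670, 0.2212;  negative root z = -0.2670
x = 0.0055, y = 0.0407

(0.0055, 0.0407, -0.2670)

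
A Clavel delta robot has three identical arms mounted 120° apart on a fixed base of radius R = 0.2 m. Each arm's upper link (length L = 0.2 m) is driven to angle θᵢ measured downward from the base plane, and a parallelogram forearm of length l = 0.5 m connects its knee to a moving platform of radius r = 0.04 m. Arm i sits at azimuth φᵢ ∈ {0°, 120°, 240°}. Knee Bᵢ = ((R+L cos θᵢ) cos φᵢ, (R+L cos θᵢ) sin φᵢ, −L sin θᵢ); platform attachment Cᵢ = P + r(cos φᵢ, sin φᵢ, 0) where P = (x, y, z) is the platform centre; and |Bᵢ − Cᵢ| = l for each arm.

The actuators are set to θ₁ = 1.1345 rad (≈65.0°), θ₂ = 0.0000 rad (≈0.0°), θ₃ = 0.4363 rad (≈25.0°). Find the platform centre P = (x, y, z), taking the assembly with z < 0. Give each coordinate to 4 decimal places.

(-0.1827, 0.0624, -0.4334)

φ1=0.0°: virtual centre (0.2445, 0.0000, -0.1813), radius l
arm 2 at φ=120.0°: ρ2 = 0.3600;  S2 = (-0.1800, 0.3118, 0.0000)
S3 = (0.3413·cos240.0°, 0.3413·sin240.0°, -0.0845) = (-0.1706, -0.2955, -0.0845)
subtract pairs → two planes through P
plane₁₂: -0.8490x+0.6235y+0.3625z = 0.0370
Cramer: x(z) = -0.0404+0.3285z;  y(z) = 0.0043-0.1341z
quadratic in z: (1.1259)z²+(0.1742)z+(-0.1360)=0, √Δ=0.8017 → z ∈ {-0.4334, 0.2787}; z = -0.4334 (taking z<0)
x = -0.1827, y = 0.0624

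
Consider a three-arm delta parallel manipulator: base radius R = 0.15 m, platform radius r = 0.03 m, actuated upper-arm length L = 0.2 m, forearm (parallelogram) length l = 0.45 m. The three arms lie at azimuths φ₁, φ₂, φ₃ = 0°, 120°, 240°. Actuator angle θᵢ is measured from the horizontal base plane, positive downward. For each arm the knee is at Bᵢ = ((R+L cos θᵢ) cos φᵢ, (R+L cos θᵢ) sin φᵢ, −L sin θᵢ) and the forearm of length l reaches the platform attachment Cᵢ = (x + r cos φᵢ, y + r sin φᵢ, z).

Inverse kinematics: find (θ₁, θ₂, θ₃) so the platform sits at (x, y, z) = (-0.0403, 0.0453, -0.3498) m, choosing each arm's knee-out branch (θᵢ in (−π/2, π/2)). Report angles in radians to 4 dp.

θ₁ = 0.3491, θ₂ = -0.0870, θ₃ = 0.2621

rotate P by −φ1: (-0.0403, 0.0453, -0.3498)
  A cos θ + B sin θ = C:  0.1603·cos θ + -0.3498·sin θ = 0.0310
  √(A²+B²)=0.3848;  θ1 = -1.1411+1.4902 ≈ 0.3491
arm 2 (φ=120.0°): x'=0.0594, y'=0.0123
  A=0.0606, B=-0.3498, C=(l²−L²−A²−y'²−z²)/(2L)=0.0908
  γ=atan2(-0.3498,0.0606)=-1.3992;  ψ=arccos(0.2557)=1.3122;  θ2=γ+ψ≈-0.0870
φ3=240.0° → target in arm frame (-0.0191, -0.0576)
  A cos θ + B sin θ = C:  0.1391·cos θ + -0.3498·sin θ = 0.0437
  √(A²+B²)=0.3764;  θ3 = -1.1924+1.4544 ≈ 0.2621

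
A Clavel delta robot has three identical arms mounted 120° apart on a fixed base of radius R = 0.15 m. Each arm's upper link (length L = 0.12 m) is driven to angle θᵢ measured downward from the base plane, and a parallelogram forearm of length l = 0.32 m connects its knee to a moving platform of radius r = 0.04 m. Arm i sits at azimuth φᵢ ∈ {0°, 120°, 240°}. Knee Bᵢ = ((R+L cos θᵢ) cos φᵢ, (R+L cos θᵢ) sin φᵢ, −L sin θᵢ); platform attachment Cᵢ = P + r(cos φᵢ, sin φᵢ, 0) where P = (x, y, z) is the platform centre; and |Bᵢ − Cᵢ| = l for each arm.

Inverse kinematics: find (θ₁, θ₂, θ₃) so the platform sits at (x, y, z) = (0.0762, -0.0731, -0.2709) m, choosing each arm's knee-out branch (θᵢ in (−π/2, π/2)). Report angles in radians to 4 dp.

θ₁ = -0.0002, θ₂ = 1.0473, θ₃ = 0.3487

arm 1 (φ=0.0°): x'=0.0762, y'=-0.0731
  A=0.0338, B=-0.2709, C=(l²−L²−A²−y'²−z²)/(2L)=0.0339
  √(A²+B²)=0.2730;  θ1 = -1.4467+1.4464 ≈ -0.0002
rotate P by −φ2: (-0.1014, -0.0294, -0.2709)
  e−x'=0.2114;  (l²−L²−(e−x')²−y'²−z²)/2L = -0.1289
  √(A²+B²)=0.3436;  θ2 = -0.9081+1.9555 ≈ 1.0473
rotate P by −φ3: (0.0252, 0.1025, -0.2709)
  A cos θ + B sin θ = C:  0.0848·cos θ + -0.2709·sin θ = -0.0129
  γ=atan2(-0.2709,0.0848)=-1.2674;  ψ=arccos(-0.0454)=1.6162;  θ3=γ+ψ≈0.3487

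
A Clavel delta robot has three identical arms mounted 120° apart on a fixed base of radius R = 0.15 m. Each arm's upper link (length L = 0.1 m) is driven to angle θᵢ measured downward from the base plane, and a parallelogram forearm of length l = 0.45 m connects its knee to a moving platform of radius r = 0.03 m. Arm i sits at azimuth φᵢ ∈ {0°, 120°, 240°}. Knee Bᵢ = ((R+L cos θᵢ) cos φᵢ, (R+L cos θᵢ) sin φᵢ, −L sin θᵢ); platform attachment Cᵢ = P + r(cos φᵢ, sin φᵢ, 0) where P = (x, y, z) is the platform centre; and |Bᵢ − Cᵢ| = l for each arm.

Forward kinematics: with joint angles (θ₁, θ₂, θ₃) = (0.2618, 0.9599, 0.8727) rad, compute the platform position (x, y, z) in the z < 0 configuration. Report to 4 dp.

(0.0938, -0.0115, -0.4587)

φ1=0.0°: virtual centre (0.2166, 0.0000, -0.0259), radius l
φ2=120.0°: virtual centre (-0.0887, 0.1536, -0.0819), radius l
O3 = (0.1843·cos240.0°, 0.1843·sin240.0°, -0.0766) = (-0.0921, -0.1596, -0.0766)
|O₂|²−|O₁|² = -0.0094;  |O₃|²−|O₁|² = -0.0078
plane₁₂: -0.6105x+0.3072y+-0.1121z = -0.0094
Cramer: x(z) = 0.0140-0.1741z;  y(z) = -0.0028+0.0189z
into |P−O₁|² = l²: 1.0307z² + 0.1222z + -0.1608 = 0;  Δ = 0.6778;  z = -0.4587 or 0.3401 → z<0 root = -0.4587
x = 0.0938, y = -0.0115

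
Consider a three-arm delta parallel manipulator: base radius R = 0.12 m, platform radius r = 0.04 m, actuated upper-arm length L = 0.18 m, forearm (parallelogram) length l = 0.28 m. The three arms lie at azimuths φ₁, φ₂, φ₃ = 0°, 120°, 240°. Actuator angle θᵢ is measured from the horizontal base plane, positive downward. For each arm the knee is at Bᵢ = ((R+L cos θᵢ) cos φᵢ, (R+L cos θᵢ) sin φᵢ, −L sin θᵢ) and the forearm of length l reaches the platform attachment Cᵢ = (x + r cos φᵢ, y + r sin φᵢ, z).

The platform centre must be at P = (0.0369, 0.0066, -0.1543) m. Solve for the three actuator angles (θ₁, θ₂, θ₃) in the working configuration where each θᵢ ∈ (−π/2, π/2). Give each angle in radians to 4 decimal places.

θ₁ = -0.0871, θ₂ = 0.3494, θ₃ = 0.4362

φ1=0.0° → target in arm frame (0.0369, 0.0066)
  A=0.0431, B=-0.1543, C=(l²−L²−A²−y'²−z²)/(2L)=0.0564
  θ1 = atan2(B,A) + arccos(C/0.1602) = -0.0871
arm 2 (φ=120.0°): x'=-0.0127, y'=-0.0353
  A=0.0927, B=-0.1543, C=(l²−L²−A²−y'²−z²)/(2L)=0.0343
  γ=atan2(-0.1543,0.0927)=-1.0296;  ψ=arccos(0.1905)=1.3791;  θ2=γ+ψ≈0.3494
φ3=240.0° → target in arm frame (-0.0242, 0.0287)
  A cos θ + B sin θ = C:  0.1042·cos θ + -0.1543·sin θ = 0.0292
  √(A²+B²)=0.1862;  θ3 = -0.9770+1.4132 ≈ 0.4362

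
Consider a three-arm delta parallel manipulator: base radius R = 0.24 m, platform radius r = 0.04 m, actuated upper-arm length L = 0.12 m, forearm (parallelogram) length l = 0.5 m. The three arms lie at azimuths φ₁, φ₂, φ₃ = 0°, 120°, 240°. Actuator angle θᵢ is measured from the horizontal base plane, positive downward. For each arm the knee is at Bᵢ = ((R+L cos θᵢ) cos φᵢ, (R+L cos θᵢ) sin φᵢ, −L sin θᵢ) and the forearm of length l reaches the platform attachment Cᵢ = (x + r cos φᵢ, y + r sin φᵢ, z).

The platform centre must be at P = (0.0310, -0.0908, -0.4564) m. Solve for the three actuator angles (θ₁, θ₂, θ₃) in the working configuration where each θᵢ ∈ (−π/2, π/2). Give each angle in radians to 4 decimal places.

rotate P by −φ1: (0.0310, -0.0908, -0.4564)
  e−x'=0.1690;  (l²−L²−(e−x')²−y'²−z²)/2L = -0.0396
  √(A²+B²)=0.4867;  θ1 = -1.2162+1.6523 ≈ 0.4361
φ2=120.0° → target in arm frame (-0.0941, 0.0186)
  e−x'=0.2941;  (l²−L²−(e−x')²−y'²−z²)/2L = -0.2482
  √(A²+B²)=0.5430;  θ2 = -0.9983+2.0455 ≈ 1.0472
rotate P by −φ3: (0.0631, 0.0722, -0.4564)
  A cos θ + B sin θ = C:  0.1369·cos θ + -0.4564·sin θ = 0.0139
  θ3 = atan2(B,A) + arccos(C/0.4765) = 0.2621

θ₁ = 0.4361, θ₂ = 1.0472, θ₃ = 0.2621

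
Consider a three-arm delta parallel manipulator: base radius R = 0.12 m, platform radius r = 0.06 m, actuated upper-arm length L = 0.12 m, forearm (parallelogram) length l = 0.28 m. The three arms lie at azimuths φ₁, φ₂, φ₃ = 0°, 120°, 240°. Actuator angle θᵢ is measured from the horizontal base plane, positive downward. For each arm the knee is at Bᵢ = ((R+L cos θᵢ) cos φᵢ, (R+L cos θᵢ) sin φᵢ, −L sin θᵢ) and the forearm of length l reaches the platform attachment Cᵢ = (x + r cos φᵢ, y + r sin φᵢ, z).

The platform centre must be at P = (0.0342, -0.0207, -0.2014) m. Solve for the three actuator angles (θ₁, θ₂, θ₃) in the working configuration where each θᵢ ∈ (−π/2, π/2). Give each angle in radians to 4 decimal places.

θ₁ = -0.3489, θ₂ = 0.1751, θ₃ = -0.0868

φ1=0.0° → target in arm frame (0.0342, -0.0207)
  e−x'=0.0258;  (l²−L²−(e−x')²−y'²−z²)/2L = 0.0931
  √(A²+B²)=0.2030;  θ1 = -1.4434+1.0945 ≈ -0.3489
arm 2 (φ=120.0°): x'=-0.0350, y'=-0.0193
  A=0.0950, B=-0.2014, C=(l²−L²−A²−y'²−z²)/(2L)=0.0585
  γ=atan2(-0.2014,0.0950)=-1.1299;  ψ=arccos(0.2626)=1.3050;  θ2=γ+ψ≈0.1751
arm 3 (φ=240.0°): x'=0.0008, y'=0.0400
  A cos θ + B sin θ = C:  0.0592·cos θ + -0.2014·sin θ = 0.0764
  θ3 = atan2(B,A) + arccos(C/0.2099) = -0.0868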